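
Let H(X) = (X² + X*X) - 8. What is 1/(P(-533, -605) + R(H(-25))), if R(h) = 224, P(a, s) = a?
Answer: -1/309 ≈ -0.0032362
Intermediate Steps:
H(X) = -8 + 2*X² (H(X) = (X² + X²) - 8 = 2*X² - 8 = -8 + 2*X²)
1/(P(-533, -605) + R(H(-25))) = 1/(-533 + 224) = 1/(-309) = -1/309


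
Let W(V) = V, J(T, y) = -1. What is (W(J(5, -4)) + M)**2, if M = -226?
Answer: 51529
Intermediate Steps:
(W(J(5, -4)) + M)**2 = (-1 - 226)**2 = (-227)**2 = 51529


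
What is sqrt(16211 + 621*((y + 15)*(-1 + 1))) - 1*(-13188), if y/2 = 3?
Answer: 13188 + sqrt(16211) ≈ 13315.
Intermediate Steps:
y = 6 (y = 2*3 = 6)
sqrt(16211 + 621*((y + 15)*(-1 + 1))) - 1*(-13188) = sqrt(16211 + 621*((6 + 15)*(-1 + 1))) - 1*(-13188) = sqrt(16211 + 621*(21*0)) + 13188 = sqrt(16211 + 621*0) + 13188 = sqrt(16211 + 0) + 13188 = sqrt(16211) + 13188 = 13188 + sqrt(16211)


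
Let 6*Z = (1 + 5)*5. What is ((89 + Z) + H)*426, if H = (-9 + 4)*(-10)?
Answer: 61344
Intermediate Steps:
Z = 5 (Z = ((1 + 5)*5)/6 = (6*5)/6 = (1/6)*30 = 5)
H = 50 (H = -5*(-10) = 50)
((89 + Z) + H)*426 = ((89 + 5) + 50)*426 = (94 + 50)*426 = 144*426 = 61344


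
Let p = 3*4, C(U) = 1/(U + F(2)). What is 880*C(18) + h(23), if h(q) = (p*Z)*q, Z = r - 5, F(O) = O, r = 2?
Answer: -784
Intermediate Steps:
Z = -3 (Z = 2 - 5 = -3)
C(U) = 1/(2 + U) (C(U) = 1/(U + 2) = 1/(2 + U))
p = 12
h(q) = -36*q (h(q) = (12*(-3))*q = -36*q)
880*C(18) + h(23) = 880/(2 + 18) - 36*23 = 880/20 - 828 = 880*(1/20) - 828 = 44 - 828 = -784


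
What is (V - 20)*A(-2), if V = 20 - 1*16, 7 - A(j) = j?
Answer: -144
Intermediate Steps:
A(j) = 7 - j
V = 4 (V = 20 - 16 = 4)
(V - 20)*A(-2) = (4 - 20)*(7 - 1*(-2)) = -16*(7 + 2) = -16*9 = -144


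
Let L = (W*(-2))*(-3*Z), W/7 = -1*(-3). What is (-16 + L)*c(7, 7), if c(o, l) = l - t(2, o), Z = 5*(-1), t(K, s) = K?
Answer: -3230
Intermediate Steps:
Z = -5
W = 21 (W = 7*(-1*(-3)) = 7*3 = 21)
c(o, l) = -2 + l (c(o, l) = l - 1*2 = l - 2 = -2 + l)
L = -630 (L = (21*(-2))*(-3*(-5)) = -42*15 = -630)
(-16 + L)*c(7, 7) = (-16 - 630)*(-2 + 7) = -646*5 = -3230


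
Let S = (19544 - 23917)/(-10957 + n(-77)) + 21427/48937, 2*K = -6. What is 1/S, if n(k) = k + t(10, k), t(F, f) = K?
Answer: 77159667/64355900 ≈ 1.1990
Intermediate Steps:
K = -3 (K = (½)*(-6) = -3)
t(F, f) = -3
n(k) = -3 + k (n(k) = k - 3 = -3 + k)
S = 64355900/77159667 (S = (19544 - 23917)/(-10957 + (-3 - 77)) + 21427/48937 = -4373/(-10957 - 80) + 21427*(1/48937) = -4373/(-11037) + 3061/6991 = -4373*(-1/11037) + 3061/6991 = 4373/11037 + 3061/6991 = 64355900/77159667 ≈ 0.83406)
1/S = 1/(64355900/77159667) = 77159667/64355900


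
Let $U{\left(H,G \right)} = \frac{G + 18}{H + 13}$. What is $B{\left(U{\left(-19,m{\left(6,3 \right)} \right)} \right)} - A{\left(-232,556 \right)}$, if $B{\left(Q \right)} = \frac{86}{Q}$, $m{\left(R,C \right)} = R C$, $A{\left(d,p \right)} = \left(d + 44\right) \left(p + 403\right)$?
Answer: $\frac{540833}{3} \approx 1.8028 \cdot 10^{5}$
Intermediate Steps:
$A{\left(d,p \right)} = \left(44 + d\right) \left(403 + p\right)$
$m{\left(R,C \right)} = C R$
$U{\left(H,G \right)} = \frac{18 + G}{13 + H}$
$B{\left(U{\left(-19,m{\left(6,3 \right)} \right)} \right)} - A{\left(-232,556 \right)} = \frac{86}{\frac{1}{13 - 19} \left(18 + 3 \cdot 6\right)} - \left(17732 + 44 \cdot 556 + 403 \left(-232\right) - 128992\right) = \frac{86}{\frac{1}{-6} \left(18 + 18\right)} - \left(17732 + 24464 - 93496 - 128992\right) = \frac{86}{\left(- \frac{1}{6}\right) 36} - -180292 = \frac{86}{-6} + 180292 = 86 \left(- \frac{1}{6}\right) + 180292 = - \frac{43}{3} + 180292 = \frac{540833}{3}$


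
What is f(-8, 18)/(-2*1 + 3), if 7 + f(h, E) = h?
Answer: -15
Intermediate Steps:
f(h, E) = -7 + h
f(-8, 18)/(-2*1 + 3) = (-7 - 8)/(-2*1 + 3) = -15/(-2 + 3) = -15/1 = 1*(-15) = -15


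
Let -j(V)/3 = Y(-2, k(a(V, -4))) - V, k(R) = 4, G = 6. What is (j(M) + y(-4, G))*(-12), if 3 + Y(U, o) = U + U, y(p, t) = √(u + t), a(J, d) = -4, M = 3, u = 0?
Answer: -360 - 12*√6 ≈ -389.39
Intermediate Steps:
y(p, t) = √t (y(p, t) = √(0 + t) = √t)
Y(U, o) = -3 + 2*U (Y(U, o) = -3 + (U + U) = -3 + 2*U)
j(V) = 21 + 3*V (j(V) = -3*((-3 + 2*(-2)) - V) = -3*((-3 - 4) - V) = -3*(-7 - V) = 21 + 3*V)
(j(M) + y(-4, G))*(-12) = ((21 + 3*3) + √6)*(-12) = ((21 + 9) + √6)*(-12) = (30 + √6)*(-12) = -360 - 12*√6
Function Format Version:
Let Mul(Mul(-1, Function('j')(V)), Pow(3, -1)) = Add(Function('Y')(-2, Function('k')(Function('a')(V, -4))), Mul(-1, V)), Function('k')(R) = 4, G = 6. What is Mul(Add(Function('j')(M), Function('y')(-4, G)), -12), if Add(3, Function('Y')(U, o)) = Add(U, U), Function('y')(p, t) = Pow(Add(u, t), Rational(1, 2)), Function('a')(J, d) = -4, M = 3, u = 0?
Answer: Add(-360, Mul(-12, Pow(6, Rational(1, 2)))) ≈ -389.39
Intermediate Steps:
Function('y')(p, t) = Pow(t, Rational(1, 2)) (Function('y')(p, t) = Pow(Add(0, t), Rational(1, 2)) = Pow(t, Rational(1, 2)))
Function('Y')(U, o) = Add(-3, Mul(2, U)) (Function('Y')(U, o) = Add(-3, Add(U, U)) = Add(-3, Mul(2, U)))
Function('j')(V) = Add(21, Mul(3, V)) (Function('j')(V) = Mul(-3, Add(Add(-3, Mul(2, -2)), Mul(-1, V))) = Mul(-3, Add(Add(-3, -4), Mul(-1, V))) = Mul(-3, Add(-7, Mul(-1, V))) = Add(21, Mul(3, V)))
Mul(Add(Function('j')(M), Function('y')(-4, G)), -12) = Mul(Add(Add(21, Mul(3, 3)), Pow(6, Rational(1, 2))), -12) = Mul(Add(Add(21, 9), Pow(6, Rational(1, 2))), -12) = Mul(Add(30, Pow(6, Rational(1, 2))), -12) = Add(-360, Mul(-12, Pow(6, Rational(1, 2))))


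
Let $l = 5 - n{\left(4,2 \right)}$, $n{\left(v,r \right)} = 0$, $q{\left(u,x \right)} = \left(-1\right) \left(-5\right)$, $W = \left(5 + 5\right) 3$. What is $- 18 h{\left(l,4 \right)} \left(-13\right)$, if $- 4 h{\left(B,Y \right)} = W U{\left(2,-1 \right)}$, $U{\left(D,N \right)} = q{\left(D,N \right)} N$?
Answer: $8775$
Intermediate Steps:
$W = 30$ ($W = 10 \cdot 3 = 30$)
$q{\left(u,x \right)} = 5$
$U{\left(D,N \right)} = 5 N$
$l = 5$ ($l = 5 - 0 = 5 + 0 = 5$)
$h{\left(B,Y \right)} = \frac{75}{2}$ ($h{\left(B,Y \right)} = - \frac{30 \cdot 5 \left(-1\right)}{4} = - \frac{30 \left(-5\right)}{4} = \left(- \frac{1}{4}\right) \left(-150\right) = \frac{75}{2}$)
$- 18 h{\left(l,4 \right)} \left(-13\right) = \left(-18\right) \frac{75}{2} \left(-13\right) = \left(-675\right) \left(-13\right) = 8775$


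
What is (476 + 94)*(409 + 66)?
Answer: 270750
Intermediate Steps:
(476 + 94)*(409 + 66) = 570*475 = 270750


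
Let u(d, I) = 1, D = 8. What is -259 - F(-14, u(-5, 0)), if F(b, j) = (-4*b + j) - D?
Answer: -308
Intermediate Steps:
F(b, j) = -8 + j - 4*b (F(b, j) = (-4*b + j) - 1*8 = (j - 4*b) - 8 = -8 + j - 4*b)
-259 - F(-14, u(-5, 0)) = -259 - (-8 + 1 - 4*(-14)) = -259 - (-8 + 1 + 56) = -259 - 1*49 = -259 - 49 = -308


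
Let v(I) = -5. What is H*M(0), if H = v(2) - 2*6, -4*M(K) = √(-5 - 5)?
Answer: 17*I*√10/4 ≈ 13.44*I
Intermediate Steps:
M(K) = -I*√10/4 (M(K) = -√(-5 - 5)/4 = -I*√10/4)
H = -17 (H = -5 - 2*6 = -5 - 12 = -17)
H*M(0) = -(-17)*I*√10/4 = 17*I*√10/4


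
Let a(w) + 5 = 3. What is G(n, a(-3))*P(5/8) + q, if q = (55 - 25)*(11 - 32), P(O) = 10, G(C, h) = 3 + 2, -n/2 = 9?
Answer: -580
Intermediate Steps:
n = -18 (n = -2*9 = -18)
a(w) = -2 (a(w) = -5 + 3 = -2)
G(C, h) = 5
q = -630 (q = 30*(-21) = -630)
G(n, a(-3))*P(5/8) + q = 5*10 - 630 = 50 - 630 = -580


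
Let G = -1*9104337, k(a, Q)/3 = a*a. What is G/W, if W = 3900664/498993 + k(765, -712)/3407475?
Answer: -206402138656178553/188899794649 ≈ -1.0927e+6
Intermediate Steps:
k(a, Q) = 3*a**2 (k(a, Q) = 3*(a*a) = 3*a**2)
G = -9104337
W = 188899794649/22670748969 (W = 3900664/498993 + (3*765**2)/3407475 = 3900664*(1/498993) + (3*585225)*(1/3407475) = 3900664/498993 + 1755675*(1/3407475) = 3900664/498993 + 23409/45433 = 188899794649/22670748969 ≈ 8.3323)
G/W = -9104337/188899794649/22670748969 = -9104337*22670748969/188899794649 = -206402138656178553/188899794649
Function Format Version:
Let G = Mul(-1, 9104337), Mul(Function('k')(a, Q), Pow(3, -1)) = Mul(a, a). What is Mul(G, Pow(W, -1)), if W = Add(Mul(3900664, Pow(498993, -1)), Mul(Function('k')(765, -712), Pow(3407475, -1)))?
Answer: Rational(-206402138656178553, 188899794649) ≈ -1.0927e+6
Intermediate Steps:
Function('k')(a, Q) = Mul(3, Pow(a, 2)) (Function('k')(a, Q) = Mul(3, Mul(a, a)) = Mul(3, Pow(a, 2)))
G = -9104337
W = Rational(188899794649, 22670748969) (W = Add(Mul(3900664, Pow(498993, -1)), Mul(Mul(3, Pow(765, 2)), Pow(3407475, -1))) = Add(Mul(3900664, Rational(1, 498993)), Mul(Mul(3, 585225), Rational(1, 3407475))) = Add(Rational(3900664, 498993), Mul(1755675, Rational(1, 3407475))) = Add(Rational(3900664, 498993), Rational(23409, 45433)) = Rational(188899794649, 22670748969) ≈ 8.3323)
Mul(G, Pow(W, -1)) = Mul(-9104337, Pow(Rational(188899794649, 22670748969), -1)) = Mul(-9104337, Rational(22670748969, 188899794649)) = Rational(-206402138656178553, 188899794649)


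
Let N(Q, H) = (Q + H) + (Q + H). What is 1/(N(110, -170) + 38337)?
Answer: 1/38217 ≈ 2.6166e-5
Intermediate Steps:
N(Q, H) = 2*H + 2*Q (N(Q, H) = (H + Q) + (H + Q) = 2*H + 2*Q)
1/(N(110, -170) + 38337) = 1/((2*(-170) + 2*110) + 38337) = 1/((-340 + 220) + 38337) = 1/(-120 + 38337) = 1/38217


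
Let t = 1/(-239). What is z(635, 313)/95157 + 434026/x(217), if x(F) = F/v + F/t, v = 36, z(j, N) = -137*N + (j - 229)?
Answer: -1566116531177/177643940607 ≈ -8.8160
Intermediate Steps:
z(j, N) = -229 + j - 137*N (z(j, N) = -137*N + (-229 + j) = -229 + j - 137*N)
t = -1/239 ≈ -0.0041841
x(F) = -8603*F/36 (x(F) = F/36 + F/(-1/239) = F*(1/36) + F*(-239) = F/36 - 239*F = -8603*F/36)
z(635, 313)/95157 + 434026/x(217) = (-229 + 635 - 137*313)/95157 + 434026/((-8603/36*217)) = (-229 + 635 - 42881)*(1/95157) + 434026/(-1866851/36) = -42475*1/95157 + 434026*(-36/1866851) = -42475/95157 - 15624936/1866851 = -1566116531177/177643940607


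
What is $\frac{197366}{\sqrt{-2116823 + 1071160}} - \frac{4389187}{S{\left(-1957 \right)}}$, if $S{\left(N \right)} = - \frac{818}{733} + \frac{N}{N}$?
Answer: $\frac{3217274071}{85} - \frac{197366 i \sqrt{1045663}}{1045663} \approx 3.785 \cdot 10^{7} - 193.01 i$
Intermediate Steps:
$S{\left(N \right)} = - \frac{85}{733}$ ($S{\left(N \right)} = \left(-818\right) \frac{1}{733} + 1 = - \frac{818}{733} + 1 = - \frac{85}{733}$)
$\frac{197366}{\sqrt{-2116823 + 1071160}} - \frac{4389187}{S{\left(-1957 \right)}} = \frac{197366}{\sqrt{-2116823 + 1071160}} - \frac{4389187}{- \frac{85}{733}} = \frac{197366}{\sqrt{-1045663}} - - \frac{3217274071}{85} = \frac{197366}{i \sqrt{1045663}} + \frac{3217274071}{85} = 197366 \left(- \frac{i \sqrt{1045663}}{1045663}\right) + \frac{3217274071}{85} = - \frac{197366 i \sqrt{1045663}}{1045663} + \frac{3217274071}{85} = \frac{3217274071}{85} - \frac{197366 i \sqrt{1045663}}{1045663}$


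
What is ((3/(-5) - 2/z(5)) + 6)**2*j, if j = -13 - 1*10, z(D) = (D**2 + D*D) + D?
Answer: -80063/121 ≈ -661.68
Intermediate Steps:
z(D) = D + 2*D**2 (z(D) = (D**2 + D**2) + D = 2*D**2 + D = D + 2*D**2)
j = -23 (j = -13 - 10 = -23)
((3/(-5) - 2/z(5)) + 6)**2*j = ((3/(-5) - 2*1/(5*(1 + 2*5))) + 6)**2*(-23) = ((3*(-1/5) - 2*1/(5*(1 + 10))) + 6)**2*(-23) = ((-3/5 - 2/(5*11)) + 6)**2*(-23) = ((-3/5 - 2/55) + 6)**2*(-23) = (-7/11 + 6)**2*(-23) = (59/11)**2*(-23) = (3481/121)*(-23) = -80063/121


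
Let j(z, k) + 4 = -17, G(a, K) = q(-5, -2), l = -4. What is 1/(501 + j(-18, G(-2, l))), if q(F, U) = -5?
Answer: 1/480 ≈ 0.0020833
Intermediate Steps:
G(a, K) = -5
j(z, k) = -21 (j(z, k) = -4 - 17 = -21)
1/(501 + j(-18, G(-2, l))) = 1/(501 - 21) = 1/480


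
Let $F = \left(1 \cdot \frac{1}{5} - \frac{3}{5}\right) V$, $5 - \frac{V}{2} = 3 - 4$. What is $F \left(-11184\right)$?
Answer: $\frac{268416}{5} \approx 53683.0$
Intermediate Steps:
$V = 12$ ($V = 10 - 2 \left(3 - 4\right) = 10 - -2 = 10 + 2 = 12$)
$F = - \frac{24}{5}$ ($F = \left(1 \cdot \frac{1}{5} - \frac{3}{5}\right) 12 = \left(\frac{1}{5} - \frac{3}{5}\right) 12 = \left(- \frac{2}{5}\right) 12 = - \frac{24}{5} \approx -4.8$)
$F \left(-11184\right) = \left(- \frac{24}{5}\right) \left(-11184\right) = \frac{268416}{5}$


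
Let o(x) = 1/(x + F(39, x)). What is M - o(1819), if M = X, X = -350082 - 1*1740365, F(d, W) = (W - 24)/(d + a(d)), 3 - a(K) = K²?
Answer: -5620179303661/2688506 ≈ -2.0904e+6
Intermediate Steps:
a(K) = 3 - K²
F(d, W) = (-24 + W)/(3 + d - d²) (F(d, W) = (W - 24)/(d + (3 - d²)) = (-24 + W)/(3 + d - d²))
X = -2090447 (X = -350082 - 1740365 = -2090447)
M = -2090447
o(x) = 1/(8/493 + 1478*x/1479) (o(x) = 1/(x + (-24 + x)/(3 + 39 - 1*39²)) = 1/(x + (-24 + x)/(3 + 39 - 1*1521)) = 1/(x + (-24 + x)/(3 + 39 - 1521)) = 1/(x + (-24 + x)/(-1479)) = 1/(x - (-24 + x)/1479) = 1/(x + (8/493 - x/1479)) = 1/(8/493 + 1478*x/1479))
M - o(1819) = -2090447 - 1479/(2*(12 + 739*1819)) = -2090447 - 1479/(2*(12 + 1344241)) = -2090447 - 1479/(2*1344253) = -2090447 - 1*1479/2688506 = -2090447 - 1479/2688506 = -5620179303661/2688506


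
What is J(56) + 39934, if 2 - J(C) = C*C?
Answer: 36800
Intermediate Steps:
J(C) = 2 - C**2 (J(C) = 2 - C*C = 2 - C**2)
J(56) + 39934 = (2 - 1*56**2) + 39934 = (2 - 1*3136) + 39934 = (2 - 3136) + 39934 = -3134 + 39934 = 36800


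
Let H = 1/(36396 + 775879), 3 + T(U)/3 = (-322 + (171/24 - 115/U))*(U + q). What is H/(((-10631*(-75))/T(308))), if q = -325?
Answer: 3299433/132983551085000 ≈ 2.4811e-8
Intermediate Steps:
T(U) = -9 + 3*(-325 + U)*(-2519/8 - 115/U) (T(U) = -9 + 3*((-322 + (171/24 - 115/U))*(U - 325)) = -9 + 3*((-322 + (171*(1/24) - 115/U))*(-325 + U)) = -9 + 3*((-322 + (57/8 - 115/U))*(-325 + U)) = -9 + 3*((-2519/8 - 115/U)*(-325 + U)) = -9 + 3*((-325 + U)*(-2519/8 - 115/U)) = -9 + 3*(-325 + U)*(-2519/8 - 115/U))
H = 1/812275 ≈ 1.2311e-6
H/(((-10631*(-75))/T(308))) = 1/(812275*(((-10631*(-75))/(2453193/8 + 112125/308 - 7557/8*308)))) = 1/(812275*((797325/(2453193/8 + 112125*(1/308) - 581889/2)))) = 1/(812275*((797325/(2453193/8 + 112125/308 - 581889/2)))) = 1/(812275*((797325/(9898299/616)))) = 1/(812275*((797325*(616/9898299)))) = 1/(812275*(163717400/3299433)) = (1/812275)*(3299433/163717400) = 3299433/132983551085000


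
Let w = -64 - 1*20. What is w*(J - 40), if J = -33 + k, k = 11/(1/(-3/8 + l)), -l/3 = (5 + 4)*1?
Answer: 62853/2 ≈ 31427.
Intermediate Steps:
l = -27 (l = -3*(5 + 4) = -27 ≈ -27.000)
k = -2409/8 (k = 11/(1/(-3/8 - 27)) = 11/(1/(-219/8)) = 11/(-8/219) = 11*(-219/8) = -2409/8 ≈ -301.13)
w = -84 (w = -64 - 20 = -84)
J = -2673/8 (J = -33 - 2409/8 = -2673/8 ≈ -334.13)
w*(J - 40) = -84*(-2673/8 - 40) = -84*(-2993/8) = 62853/2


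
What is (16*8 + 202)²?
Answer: 108900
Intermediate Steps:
(16*8 + 202)² = (128 + 202)² = 330² = 108900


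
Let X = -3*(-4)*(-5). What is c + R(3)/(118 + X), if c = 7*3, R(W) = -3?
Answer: 1215/58 ≈ 20.948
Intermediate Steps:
X = -60 (X = 12*(-5) = -60)
c = 21
c + R(3)/(118 + X) = 21 - 3/(118 - 60) = 21 - 3/58 = 1215/58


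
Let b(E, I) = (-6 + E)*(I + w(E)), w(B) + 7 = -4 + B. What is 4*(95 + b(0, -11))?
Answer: 908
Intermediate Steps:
w(B) = -11 + B (w(B) = -7 + (-4 + B) = -11 + B)
b(E, I) = (-6 + E)*(-11 + E + I) (b(E, I) = (-6 + E)*(I + (-11 + E)) = (-6 + E)*(-11 + E + I))
4*(95 + b(0, -11)) = 4*(95 + (66 + 0**2 - 17*0 - 6*(-11) + 0*(-11))) = 4*(95 + (66 + 0 + 0 + 66 + 0)) = 4*(95 + 132) = 4*227 = 908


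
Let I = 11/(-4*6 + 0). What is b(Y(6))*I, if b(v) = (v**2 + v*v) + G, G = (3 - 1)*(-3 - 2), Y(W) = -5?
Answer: -55/3 ≈ -18.333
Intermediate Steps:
I = -11/24 (I = 11/(-24 + 0) = 11/(-24) = 11*(-1/24) = -11/24 ≈ -0.45833)
G = -10 (G = 2*(-5) = -10)
b(v) = -10 + 2*v**2 (b(v) = (v**2 + v*v) - 10 = (v**2 + v**2) - 10 = 2*v**2 - 10 = -10 + 2*v**2)
b(Y(6))*I = (-10 + 2*(-5)**2)*(-11/24) = (-10 + 2*25)*(-11/24) = (-10 + 50)*(-11/24) = 40*(-11/24) = -55/3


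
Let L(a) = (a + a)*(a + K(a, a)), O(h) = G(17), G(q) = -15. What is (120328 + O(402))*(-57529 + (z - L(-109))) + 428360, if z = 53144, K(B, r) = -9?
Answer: -3622075757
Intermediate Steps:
O(h) = -15
L(a) = 2*a*(-9 + a) (L(a) = (a + a)*(a - 9) = (2*a)*(-9 + a) = 2*a*(-9 + a))
(120328 + O(402))*(-57529 + (z - L(-109))) + 428360 = (120328 - 15)*(-57529 + (53144 - 2*(-109)*(-9 - 109))) + 428360 = 120313*(-57529 + (53144 - 2*(-109)*(-118))) + 428360 = 120313*(-57529 + (53144 - 1*25724)) + 428360 = 120313*(-57529 + (53144 - 25724)) + 428360 = 120313*(-57529 + 27420) + 428360 = 120313*(-30109) + 428360 = -3622504117 + 428360 = -3622075757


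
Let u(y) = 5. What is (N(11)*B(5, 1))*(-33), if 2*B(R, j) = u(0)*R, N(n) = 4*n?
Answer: -18150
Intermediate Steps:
B(R, j) = 5*R/2 (B(R, j) = (5*R)/2 = 5*R/2)
(N(11)*B(5, 1))*(-33) = ((4*11)*((5/2)*5))*(-33) = (44*(25/2))*(-33) = 550*(-33) = -18150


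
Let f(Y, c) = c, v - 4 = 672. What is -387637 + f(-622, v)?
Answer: -386961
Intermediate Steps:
v = 676 (v = 4 + 672 = 676)
-387637 + f(-622, v) = -387637 + 676 = -386961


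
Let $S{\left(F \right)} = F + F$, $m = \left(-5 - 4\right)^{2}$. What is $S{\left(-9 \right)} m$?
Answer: $-1458$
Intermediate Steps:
$m = 81$ ($m = \left(-9\right)^{2} = 81$)
$S{\left(F \right)} = 2 F$
$S{\left(-9 \right)} m = 2 \left(-9\right) 81 = \left(-18\right) 81 = -1458$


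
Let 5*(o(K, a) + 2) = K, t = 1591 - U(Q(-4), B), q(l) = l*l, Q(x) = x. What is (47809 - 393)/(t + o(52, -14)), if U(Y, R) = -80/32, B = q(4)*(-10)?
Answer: 474160/16019 ≈ 29.600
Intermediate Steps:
q(l) = l²
B = -160 (B = 4²*(-10) = 16*(-10) = -160)
U(Y, R) = -5/2 (U(Y, R) = -80*1/32 = -5/2)
t = 3187/2 (t = 1591 - 1*(-5/2) = 1591 + 5/2 = 3187/2 ≈ 1593.5)
o(K, a) = -2 + K/5
(47809 - 393)/(t + o(52, -14)) = (47809 - 393)/(3187/2 + (-2 + (⅕)*52)) = 47416/(3187/2 + (-2 + 52/5)) = 47416/(3187/2 + 42/5) = 47416/(16019/10) = 47416*(10/16019) = 474160/16019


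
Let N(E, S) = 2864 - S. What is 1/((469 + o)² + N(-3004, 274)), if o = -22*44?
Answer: 1/251591 ≈ 3.9747e-6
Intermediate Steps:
o = -968
1/((469 + o)² + N(-3004, 274)) = 1/((469 - 968)² + (2864 - 1*274)) = 1/((-499)² + (2864 - 274)) = 1/(249001 + 2590) = 1/251591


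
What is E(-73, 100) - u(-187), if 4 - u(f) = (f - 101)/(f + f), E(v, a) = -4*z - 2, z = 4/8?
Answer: -1352/187 ≈ -7.2299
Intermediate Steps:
z = ½ (z = 4*(⅛) = ½ ≈ 0.50000)
E(v, a) = -4 (E(v, a) = -4*½ - 2 = -2 - 2 = -4)
u(f) = 4 - (-101 + f)/(2*f) (u(f) = 4 - (f - 101)/(f + f) = 4 - (-101 + f)/(2*f))
E(-73, 100) - u(-187) = -4 - (101 + 7*(-187))/(2*(-187)) = -4 - (-1)*(101 - 1309)/(2*187) = -4 - (-1)*(-1208)/(2*187) = -4 - 1*604/187 = -4 - 604/187 = -1352/187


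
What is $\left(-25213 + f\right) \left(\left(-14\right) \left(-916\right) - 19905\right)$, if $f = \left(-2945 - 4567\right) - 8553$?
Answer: $292289518$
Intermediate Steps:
$f = -16065$ ($f = -7512 - 8553 = -16065$)
$\left(-25213 + f\right) \left(\left(-14\right) \left(-916\right) - 19905\right) = \left(-25213 - 16065\right) \left(\left(-14\right) \left(-916\right) - 19905\right) = - 41278 \left(12824 - 19905\right) = \left(-41278\right) \left(-7081\right) = 292289518$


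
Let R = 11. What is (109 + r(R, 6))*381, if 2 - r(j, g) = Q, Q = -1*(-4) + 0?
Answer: 40767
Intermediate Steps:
Q = 4 (Q = 4 + 0 = 4)
r(j, g) = -2 (r(j, g) = 2 - 1*4 = 2 - 4 = -2)
(109 + r(R, 6))*381 = (109 - 2)*381 = 107*381 = 40767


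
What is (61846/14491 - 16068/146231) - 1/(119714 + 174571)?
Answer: 2592931550034409/623599750298985 ≈ 4.1580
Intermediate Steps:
(61846/14491 - 16068/146231) - 1/(119714 + 174571) = (61846*(1/14491) - 16068*1/146231) - 1/294285 = (61846/14491 - 16068/146231) - 1*1/294285 = 8810961038/2119033421 - 1/294285 = 2592931550034409/623599750298985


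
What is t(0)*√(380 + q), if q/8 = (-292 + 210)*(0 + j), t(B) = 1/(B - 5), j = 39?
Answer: -2*I*√6301/5 ≈ -31.752*I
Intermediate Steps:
t(B) = 1/(-5 + B)
q = -25584 (q = 8*((-292 + 210)*(0 + 39)) = 8*(-82*39) = 8*(-3198) = -25584)
t(0)*√(380 + q) = √(380 - 25584)/(-5 + 0) = √(-25204)/(-5) = -2*I*√6301/5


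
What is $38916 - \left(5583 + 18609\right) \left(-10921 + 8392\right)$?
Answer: $61220484$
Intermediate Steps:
$38916 - \left(5583 + 18609\right) \left(-10921 + 8392\right) = 38916 - 24192 \left(-2529\right) = 38916 - -61181568 = 38916 + 61181568 = 61220484$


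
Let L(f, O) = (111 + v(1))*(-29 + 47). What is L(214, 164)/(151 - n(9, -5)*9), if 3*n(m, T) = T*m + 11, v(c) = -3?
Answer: 1944/253 ≈ 7.6838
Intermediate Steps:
n(m, T) = 11/3 + T*m/3 (n(m, T) = (T*m + 11)/3 = (11 + T*m)/3 = 11/3 + T*m/3)
L(f, O) = 1944 (L(f, O) = (111 - 3)*(-29 + 47) = 108*18 = 1944)
L(214, 164)/(151 - n(9, -5)*9) = 1944/(151 - (11/3 + (⅓)*(-5)*9)*9) = 1944/(151 - (11/3 - 15)*9) = 1944/(151 - 1*(-34/3)*9) = 1944/(151 + (34/3)*9) = 1944/(151 + 102) = 1944/253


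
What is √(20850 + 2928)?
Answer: 3*√2642 ≈ 154.20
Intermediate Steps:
√(20850 + 2928) = √23778 = 3*√2642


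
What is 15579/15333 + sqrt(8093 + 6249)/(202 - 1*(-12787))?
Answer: 5193/5111 + sqrt(14342)/12989 ≈ 1.0253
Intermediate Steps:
15579/15333 + sqrt(8093 + 6249)/(202 - 1*(-12787)) = 15579*(1/15333) + sqrt(14342)/(202 + 12787) = 5193/5111 + sqrt(14342)/12989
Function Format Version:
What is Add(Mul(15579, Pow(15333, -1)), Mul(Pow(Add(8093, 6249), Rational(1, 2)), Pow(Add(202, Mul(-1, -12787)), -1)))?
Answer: Add(Rational(5193, 5111), Mul(Rational(1, 12989), Pow(14342, Rational(1, 2)))) ≈ 1.0253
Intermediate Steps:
Add(Mul(15579, Pow(15333, -1)), Mul(Pow(Add(8093, 6249), Rational(1, 2)), Pow(Add(202, Mul(-1, -12787)), -1))) = Add(Mul(15579, Rational(1, 15333)), Mul(Pow(14342, Rational(1, 2)), Pow(Add(202, 12787), -1))) = Add(Rational(5193, 5111), Mul(Pow(14342, Rational(1, 2)), Pow(12989, -1))) = Add(Rational(5193, 5111), Mul(Pow(14342, Rational(1, 2)), Rational(1, 12989))) = Add(Rational(5193, 5111), Mul(Rational(1, 12989), Pow(14342, Rational(1, 2))))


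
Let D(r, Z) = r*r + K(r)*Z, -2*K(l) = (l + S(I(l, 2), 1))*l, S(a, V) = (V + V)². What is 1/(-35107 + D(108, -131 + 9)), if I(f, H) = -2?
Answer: 1/714413 ≈ 1.3998e-6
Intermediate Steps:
S(a, V) = 4*V² (S(a, V) = (2*V)² = 4*V²)
K(l) = -l*(4 + l)/2 (K(l) = -(l + 4*1²)*l/2 = -(l + 4*1)*l/2 = -(l + 4)*l/2 = -(4 + l)*l/2 = -l*(4 + l)/2)
D(r, Z) = r² - Z*r*(4 + r)/2 (D(r, Z) = r*r + (-r*(4 + r)/2)*Z = r² - Z*r*(4 + r)/2)
1/(-35107 + D(108, -131 + 9)) = 1/(-35107 + (½)*108*(2*108 - (-131 + 9)*(4 + 108))) = 1/(-35107 + (½)*108*(216 - 1*(-122)*112)) = 1/(-35107 + (½)*108*(216 + 13664)) = 1/(-35107 + (½)*108*13880) = 1/(-35107 + 749520) = 1/714413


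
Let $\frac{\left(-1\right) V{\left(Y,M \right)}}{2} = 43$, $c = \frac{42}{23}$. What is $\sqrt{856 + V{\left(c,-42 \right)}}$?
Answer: $\sqrt{770} \approx 27.749$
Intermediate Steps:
$c = \frac{42}{23}$ ($c = 42 \cdot \frac{1}{23} = \frac{42}{23} \approx 1.8261$)
$V{\left(Y,M \right)} = -86$ ($V{\left(Y,M \right)} = \left(-2\right) 43 = -86$)
$\sqrt{856 + V{\left(c,-42 \right)}} = \sqrt{856 - 86} = \sqrt{770}$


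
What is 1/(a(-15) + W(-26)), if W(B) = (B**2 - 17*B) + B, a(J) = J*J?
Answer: 1/1317 ≈ 0.00075930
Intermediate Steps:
a(J) = J**2
W(B) = B**2 - 16*B
1/(a(-15) + W(-26)) = 1/((-15)**2 - 26*(-16 - 26)) = 1/(225 - 26*(-42)) = 1/(225 + 1092) = 1/1317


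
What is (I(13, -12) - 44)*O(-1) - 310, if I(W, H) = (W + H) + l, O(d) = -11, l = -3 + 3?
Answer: 163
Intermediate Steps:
l = 0
I(W, H) = H + W (I(W, H) = (W + H) + 0 = (H + W) + 0 = H + W)
(I(13, -12) - 44)*O(-1) - 310 = ((-12 + 13) - 44)*(-11) - 310 = (1 - 44)*(-11) - 310 = -43*(-11) - 310 = 473 - 310 = 163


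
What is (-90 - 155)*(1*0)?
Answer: 0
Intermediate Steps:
(-90 - 155)*(1*0) = -245*0 = 0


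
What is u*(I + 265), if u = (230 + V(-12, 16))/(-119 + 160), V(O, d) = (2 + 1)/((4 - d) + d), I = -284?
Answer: -17537/164 ≈ -106.93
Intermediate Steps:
V(O, d) = ¾ (V(O, d) = 3/4 = 3*(¼) = ¾)
u = 923/164 (u = (230 + ¾)/(-119 + 160) = (923/4)/41 = (923/4)*(1/41) = 923/164 ≈ 5.6281)
u*(I + 265) = 923*(-284 + 265)/164 = (923/164)*(-19) = -17537/164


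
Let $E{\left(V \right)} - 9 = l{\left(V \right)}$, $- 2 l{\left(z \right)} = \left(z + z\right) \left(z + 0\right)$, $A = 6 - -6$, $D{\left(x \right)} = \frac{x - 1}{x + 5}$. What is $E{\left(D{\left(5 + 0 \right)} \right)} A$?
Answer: $\frac{2652}{25} \approx 106.08$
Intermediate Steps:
$D{\left(x \right)} = \frac{-1 + x}{5 + x}$
$A = 12$ ($A = 6 + 6 = 12$)
$l{\left(z \right)} = - z^{2}$ ($l{\left(z \right)} = - \frac{\left(z + z\right) \left(z + 0\right)}{2} = - \frac{2 z z}{2} = - \frac{2 z^{2}}{2} = - z^{2}$)
$E{\left(V \right)} = 9 - V^{2}$
$E{\left(D{\left(5 + 0 \right)} \right)} A = \left(9 - \left(\frac{-1 + \left(5 + 0\right)}{5 + \left(5 + 0\right)}\right)^{2}\right) 12 = \left(9 - \left(\frac{-1 + 5}{5 + 5}\right)^{2}\right) 12 = \left(9 - \left(\frac{1}{10} \cdot 4\right)^{2}\right) 12 = \left(9 - \left(\frac{2}{5}\right)^{2}\right) 12 = \left(9 - \frac{4}{25}\right) 12 = \frac{221}{25} \cdot 12 = \frac{2652}{25}$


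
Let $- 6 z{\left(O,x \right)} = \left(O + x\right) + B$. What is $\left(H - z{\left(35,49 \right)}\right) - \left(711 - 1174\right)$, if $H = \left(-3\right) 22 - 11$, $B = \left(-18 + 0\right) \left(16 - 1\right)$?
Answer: $355$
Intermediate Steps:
$B = -270$ ($B = \left(-18\right) 15 = -270$)
$H = -77$ ($H = -66 - 11 = -77$)
$z{\left(O,x \right)} = 45 - \frac{O}{6} - \frac{x}{6}$ ($z{\left(O,x \right)} = - \frac{\left(O + x\right) - 270}{6} = - \frac{-270 + O + x}{6} = 45 - \frac{O}{6} - \frac{x}{6}$)
$\left(H - z{\left(35,49 \right)}\right) - \left(711 - 1174\right) = \left(-77 - \left(45 - \frac{35}{6} - \frac{49}{6}\right)\right) - \left(711 - 1174\right) = \left(-77 - 31\right) - -463 = \left(-77 - 31\right) + 463 = -108 + 463 = 355$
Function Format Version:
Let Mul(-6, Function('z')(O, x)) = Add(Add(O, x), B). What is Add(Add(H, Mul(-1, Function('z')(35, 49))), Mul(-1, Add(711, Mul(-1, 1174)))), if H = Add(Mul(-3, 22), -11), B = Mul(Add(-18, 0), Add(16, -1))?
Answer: 355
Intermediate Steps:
B = -270 (B = Mul(-18, 15) = -270)
H = -77 (H = Add(-66, -11) = -77)
Function('z')(O, x) = Add(45, Mul(Rational(-1, 6), O), Mul(Rational(-1, 6), x)) (Function('z')(O, x) = Mul(Rational(-1, 6), Add(Add(O, x), -270)) = Mul(Rational(-1, 6), Add(-270, O, x)) = Add(45, Mul(Rational(-1, 6), O), Mul(Rational(-1, 6), x)))
Add(Add(H, Mul(-1, Function('z')(35, 49))), Mul(-1, Add(711, Mul(-1, 1174)))) = Add(Add(-77, Mul(-1, Add(45, Mul(Rational(-1, 6), 35), Mul(Rational(-1, 6), 49)))), Mul(-1, Add(711, Mul(-1, 1174)))) = Add(Add(-77, Mul(-1, Add(45, Rational(-35, 6), Rational(-49, 6)))), Mul(-1, Add(711, -1174))) = Add(Add(-77, Mul(-1, 31)), Mul(-1, -463)) = Add(Add(-77, -31), 463) = Add(-108, 463) = 355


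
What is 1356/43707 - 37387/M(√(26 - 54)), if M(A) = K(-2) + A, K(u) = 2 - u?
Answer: -544686231/160259 + 37387*I*√7/22 ≈ -3398.8 + 4496.2*I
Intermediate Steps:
M(A) = 4 + A (M(A) = (2 - 1*(-2)) + A = (2 + 2) + A = 4 + A)
1356/43707 - 37387/M(√(26 - 54)) = 1356/43707 - 37387/(4 + √(26 - 54)) = 1356*(1/43707) - 37387/(4 + √(-28)) = 452/14569 - 37387/(4 + 2*I*√7)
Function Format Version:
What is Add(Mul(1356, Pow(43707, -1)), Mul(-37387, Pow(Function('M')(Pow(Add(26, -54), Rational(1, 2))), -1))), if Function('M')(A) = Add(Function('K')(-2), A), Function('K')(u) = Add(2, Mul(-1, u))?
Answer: Add(Rational(-544686231, 160259), Mul(Rational(37387, 22), I, Pow(7, Rational(1, 2)))) ≈ Add(-3398.8, Mul(4496.2, I))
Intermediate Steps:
Function('M')(A) = Add(4, A) (Function('M')(A) = Add(Add(2, Mul(-1, -2)), A) = Add(Add(2, 2), A) = Add(4, A))
Add(Mul(1356, Pow(43707, -1)), Mul(-37387, Pow(Function('M')(Pow(Add(26, -54), Rational(1, 2))), -1))) = Add(Mul(1356, Pow(43707, -1)), Mul(-37387, Pow(Add(4, Pow(Add(26, -54), Rational(1, 2))), -1))) = Add(Mul(1356, Rational(1, 43707)), Mul(-37387, Pow(Add(4, Pow(-28, Rational(1, 2))), -1))) = Add(Rational(452, 14569), Mul(-37387, Pow(Add(4, Mul(2, I, Pow(7, Rational(1, 2)))), -1)))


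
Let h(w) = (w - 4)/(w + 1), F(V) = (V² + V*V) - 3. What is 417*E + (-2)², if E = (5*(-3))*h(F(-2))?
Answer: -2077/2 ≈ -1038.5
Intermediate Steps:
F(V) = -3 + 2*V² (F(V) = (V² + V²) - 3 = 2*V² - 3 = -3 + 2*V²)
h(w) = (-4 + w)/(1 + w)
E = -5/2 (E = (5*(-3))*((-4 + (-3 + 2*(-2)²))/(1 + (-3 + 2*(-2)²))) = -15*(-4 + (-3 + 2*4))/(1 + (-3 + 2*4)) = -15*(-4 + (-3 + 8))/(1 + (-3 + 8)) = -15*(-4 + 5)/(1 + 5) = -15/6 = -5/2 ≈ -2.5000)
417*E + (-2)² = 417*(-5/2) + (-2)² = -2085/2 + 4 = -2077/2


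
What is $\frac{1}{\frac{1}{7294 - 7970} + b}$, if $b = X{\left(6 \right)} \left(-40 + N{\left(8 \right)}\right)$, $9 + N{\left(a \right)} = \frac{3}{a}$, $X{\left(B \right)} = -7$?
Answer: $\frac{1352}{460185} \approx 0.002938$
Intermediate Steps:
$N{\left(a \right)} = -9 + \frac{3}{a}$
$b = \frac{2723}{8}$ ($b = - 7 \left(-40 - \left(9 - \frac{3}{8}\right)\right) = - 7 \left(-40 + \left(-9 + 3 \cdot \frac{1}{8}\right)\right) = - 7 \left(-40 + \left(-9 + \frac{3}{8}\right)\right) = - 7 \left(-40 - \frac{69}{8}\right) = \left(-7\right) \left(- \frac{389}{8}\right) = \frac{2723}{8} \approx 340.38$)
$\frac{1}{\frac{1}{7294 - 7970} + b} = \frac{1}{\frac{1}{7294 - 7970} + \frac{2723}{8}} = \frac{1}{\frac{1}{-676} + \frac{2723}{8}} = \frac{1}{- \frac{1}{676} + \frac{2723}{8}} = \frac{1}{\frac{460185}{1352}} = \frac{1352}{460185}$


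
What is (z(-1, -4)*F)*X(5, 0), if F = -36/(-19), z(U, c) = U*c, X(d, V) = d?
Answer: 720/19 ≈ 37.895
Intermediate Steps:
F = 36/19 (F = -36*(-1/19) = 36/19 ≈ 1.8947)
(z(-1, -4)*F)*X(5, 0) = (-1*(-4)*(36/19))*5 = (4*(36/19))*5 = (144/19)*5 = 720/19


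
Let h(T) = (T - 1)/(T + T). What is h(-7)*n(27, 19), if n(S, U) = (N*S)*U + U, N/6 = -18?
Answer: -221540/7 ≈ -31649.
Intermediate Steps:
N = -108 (N = 6*(-18) = -108)
n(S, U) = U - 108*S*U (n(S, U) = (-108*S)*U + U = -108*S*U + U = U - 108*S*U)
h(T) = (-1 + T)/(2*T) (h(T) = (-1 + T)/((2*T)) = (-1 + T)*(1/(2*T)) = (-1 + T)/(2*T))
h(-7)*n(27, 19) = ((1/2)*(-1 - 7)/(-7))*(19*(1 - 108*27)) = ((1/2)*(-1/7)*(-8))*(19*(1 - 2916)) = 4*(19*(-2915))/7 = (4/7)*(-55385) = -221540/7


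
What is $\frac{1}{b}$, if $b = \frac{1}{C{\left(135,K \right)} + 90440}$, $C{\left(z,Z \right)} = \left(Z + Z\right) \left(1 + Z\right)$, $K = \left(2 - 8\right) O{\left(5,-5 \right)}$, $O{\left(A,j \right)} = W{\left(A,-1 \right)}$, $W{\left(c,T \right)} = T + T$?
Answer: $90752$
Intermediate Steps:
$W{\left(c,T \right)} = 2 T$
$O{\left(A,j \right)} = -2$ ($O{\left(A,j \right)} = 2 \left(-1\right) = -2$)
$K = 12$ ($K = \left(2 - 8\right) \left(-2\right) = \left(-6\right) \left(-2\right) = 12$)
$C{\left(z,Z \right)} = 2 Z \left(1 + Z\right)$
$b = \frac{1}{90752}$ ($b = \frac{1}{2 \cdot 12 \left(1 + 12\right) + 90440} = \frac{1}{2 \cdot 12 \cdot 13 + 90440} = \frac{1}{312 + 90440} = \frac{1}{90752} \approx 1.1019 \cdot 10^{-5}$)
$\frac{1}{b} = \frac{1}{\frac{1}{90752}} = 90752$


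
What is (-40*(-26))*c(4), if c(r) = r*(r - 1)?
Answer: 12480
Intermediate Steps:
c(r) = r*(-1 + r)
(-40*(-26))*c(4) = (-40*(-26))*(4*(-1 + 4)) = 1040*(4*3) = 1040*12 = 12480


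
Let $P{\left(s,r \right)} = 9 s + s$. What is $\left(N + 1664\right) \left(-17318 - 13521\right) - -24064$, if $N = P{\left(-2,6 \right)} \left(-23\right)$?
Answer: $-65477972$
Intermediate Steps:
$P{\left(s,r \right)} = 10 s$
$N = 460$ ($N = 10 \left(-2\right) \left(-23\right) = \left(-20\right) \left(-23\right) = 460$)
$\left(N + 1664\right) \left(-17318 - 13521\right) - -24064 = \left(460 + 1664\right) \left(-17318 - 13521\right) - -24064 = 2124 \left(-30839\right) + 24064 = -65502036 + 24064 = -65477972$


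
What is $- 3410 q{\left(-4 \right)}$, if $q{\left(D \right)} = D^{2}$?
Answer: $-54560$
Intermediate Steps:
$- 3410 q{\left(-4 \right)} = - 3410 \left(-4\right)^{2} = \left(-3410\right) 16 = -54560$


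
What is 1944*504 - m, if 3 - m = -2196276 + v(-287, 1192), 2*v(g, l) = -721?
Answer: -2433727/2 ≈ -1.2169e+6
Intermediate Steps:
v(g, l) = -721/2 (v(g, l) = (½)*(-721) = -721/2)
m = 4393279/2 (m = 3 - (-2196276 - 721/2) = 3 - 1*(-4393273/2) = 3 + 4393273/2 = 4393279/2 ≈ 2.1966e+6)
1944*504 - m = 1944*504 - 1*4393279/2 = 979776 - 4393279/2 = -2433727/2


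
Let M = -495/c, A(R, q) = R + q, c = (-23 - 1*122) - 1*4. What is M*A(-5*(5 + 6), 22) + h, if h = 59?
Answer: -7544/149 ≈ -50.631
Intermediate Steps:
c = -149 (c = (-23 - 122) - 4 = -145 - 4 = -149)
M = 495/149 (M = -495/(-149) = -495*(-1/149) = 495/149 ≈ 3.3221)
M*A(-5*(5 + 6), 22) + h = 495*(-5*(5 + 6) + 22)/149 + 59 = 495*(-5*11 + 22)/149 + 59 = 495*(-55 + 22)/149 + 59 = (495/149)*(-33) + 59 = -16335/149 + 59 = -7544/149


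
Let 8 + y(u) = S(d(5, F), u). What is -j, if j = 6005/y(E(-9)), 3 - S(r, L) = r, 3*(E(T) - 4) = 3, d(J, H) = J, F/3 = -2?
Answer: 1201/2 ≈ 600.50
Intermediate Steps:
F = -6 (F = 3*(-2) = -6)
E(T) = 5 (E(T) = 4 + (⅓)*3 = 4 + 1 = 5)
S(r, L) = 3 - r
y(u) = -10 (y(u) = -8 + (3 - 1*5) = -8 + (3 - 5) = -8 - 2 = -10)
j = -1201/2 (j = 6005/(-10) = 6005*(-⅒) = -1201/2 ≈ -600.50)
-j = -1*(-1201/2) = 1201/2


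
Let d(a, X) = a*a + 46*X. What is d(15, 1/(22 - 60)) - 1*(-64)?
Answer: 5468/19 ≈ 287.79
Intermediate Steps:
d(a, X) = a² + 46*X
d(15, 1/(22 - 60)) - 1*(-64) = (15² + 46/(22 - 60)) - 1*(-64) = (225 + 46/(-38)) + 64 = (225 + 46*(-1/38)) + 64 = (225 - 23/19) + 64 = 4252/19 + 64 = 5468/19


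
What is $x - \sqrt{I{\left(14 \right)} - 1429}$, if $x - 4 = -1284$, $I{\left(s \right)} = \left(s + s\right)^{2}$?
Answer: $-1280 - i \sqrt{645} \approx -1280.0 - 25.397 i$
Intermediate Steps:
$I{\left(s \right)} = 4 s^{2}$ ($I{\left(s \right)} = \left(2 s\right)^{2} = 4 s^{2}$)
$x = -1280$ ($x = 4 - 1284 = -1280$)
$x - \sqrt{I{\left(14 \right)} - 1429} = -1280 - \sqrt{4 \cdot 14^{2} - 1429} = -1280 - \sqrt{4 \cdot 196 - 1429} = -1280 - \sqrt{784 - 1429} = -1280 - \sqrt{-645} = -1280 - i \sqrt{645}$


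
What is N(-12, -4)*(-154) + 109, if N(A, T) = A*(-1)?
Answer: -1739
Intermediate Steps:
N(A, T) = -A
N(-12, -4)*(-154) + 109 = -1*(-12)*(-154) + 109 = 12*(-154) + 109 = -1848 + 109 = -1739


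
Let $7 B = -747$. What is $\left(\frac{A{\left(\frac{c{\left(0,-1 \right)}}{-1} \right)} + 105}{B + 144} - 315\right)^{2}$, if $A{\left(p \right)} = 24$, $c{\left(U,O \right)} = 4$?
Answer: $\frac{734626816}{7569} \approx 97057.0$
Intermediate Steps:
$B = - \frac{747}{7}$ ($B = \frac{1}{7} \left(-747\right) = - \frac{747}{7} \approx -106.71$)
$\left(\frac{A{\left(\frac{c{\left(0,-1 \right)}}{-1} \right)} + 105}{B + 144} - 315\right)^{2} = \left(\frac{24 + 105}{- \frac{747}{7} + 144} - 315\right)^{2} = \left(\frac{129}{\frac{261}{7}} - 315\right)^{2} = \left(129 \cdot \frac{7}{261} - 315\right)^{2} = \left(\frac{301}{87} - 315\right)^{2} = \left(- \frac{27104}{87}\right)^{2} = \frac{734626816}{7569}$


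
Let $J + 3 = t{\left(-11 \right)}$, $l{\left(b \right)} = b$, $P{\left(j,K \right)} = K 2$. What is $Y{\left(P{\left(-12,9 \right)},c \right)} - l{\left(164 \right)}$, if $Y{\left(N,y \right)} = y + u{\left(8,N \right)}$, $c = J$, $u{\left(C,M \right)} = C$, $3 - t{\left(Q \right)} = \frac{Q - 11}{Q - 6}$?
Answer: $- \frac{2674}{17} \approx -157.29$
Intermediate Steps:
$P{\left(j,K \right)} = 2 K$
$t{\left(Q \right)} = 3 - \frac{-11 + Q}{-6 + Q}$ ($t{\left(Q \right)} = 3 - \frac{Q - 11}{Q - 6} = 3 - \frac{-11 + Q}{-6 + Q}$)
$J = - \frac{22}{17}$ ($J = -3 + \frac{-7 + 2 \left(-11\right)}{-6 - 11} = -3 + \frac{-7 - 22}{-17} = -3 - - \frac{29}{17} = -3 + \frac{29}{17} = - \frac{22}{17} \approx -1.2941$)
$c = - \frac{22}{17} \approx -1.2941$
$Y{\left(N,y \right)} = 8 + y$ ($Y{\left(N,y \right)} = y + 8 = 8 + y$)
$Y{\left(P{\left(-12,9 \right)},c \right)} - l{\left(164 \right)} = \left(8 - \frac{22}{17}\right) - 164 = \frac{114}{17} - 164 = - \frac{2674}{17}$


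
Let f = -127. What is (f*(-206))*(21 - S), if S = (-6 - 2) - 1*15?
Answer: 1151128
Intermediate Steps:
S = -23 (S = -8 - 15 = -23)
(f*(-206))*(21 - S) = (-127*(-206))*(21 - 1*(-23)) = 26162*(21 + 23) = 26162*44 = 1151128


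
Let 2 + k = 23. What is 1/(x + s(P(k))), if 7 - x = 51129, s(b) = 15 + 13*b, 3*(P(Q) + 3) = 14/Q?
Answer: -9/460288 ≈ -1.9553e-5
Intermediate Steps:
k = 21 (k = -2 + 23 = 21)
P(Q) = -3 + 14/(3*Q) (P(Q) = -3 + (14/Q)/3 = -3 + 14/(3*Q))
x = -51122 (x = 7 - 1*51129 = 7 - 51129 = -51122)
1/(x + s(P(k))) = 1/(-51122 + (15 + 13*(-3 + (14/3)/21))) = 1/(-51122 + (15 + 13*(-3 + (14/3)*(1/21)))) = 1/(-51122 + (15 + 13*(-3 + 2/9))) = 1/(-51122 + (15 + 13*(-25/9))) = 1/(-51122 + (15 - 325/9)) = 1/(-51122 - 190/9) = 1/(-460288/9) = -9/460288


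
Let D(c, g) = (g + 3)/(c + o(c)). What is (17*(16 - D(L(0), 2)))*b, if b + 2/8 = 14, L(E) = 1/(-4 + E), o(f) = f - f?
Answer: 8415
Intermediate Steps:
o(f) = 0
D(c, g) = (3 + g)/c (D(c, g) = (g + 3)/(c + 0) = (3 + g)/c)
b = 55/4 (b = -¼ + 14 = 55/4 ≈ 13.750)
(17*(16 - D(L(0), 2)))*b = (17*(16 - (3 + 2)/(1/(-4 + 0))))*(55/4) = (17*(16 - 5/(1/(-4))))*(55/4) = (17*(16 - 5/(-¼)))*(55/4) = (17*(16 - (-4)*5))*(55/4) = (17*(16 - 1*(-20)))*(55/4) = (17*(16 + 20))*(55/4) = (17*36)*(55/4) = 612*(55/4) = 8415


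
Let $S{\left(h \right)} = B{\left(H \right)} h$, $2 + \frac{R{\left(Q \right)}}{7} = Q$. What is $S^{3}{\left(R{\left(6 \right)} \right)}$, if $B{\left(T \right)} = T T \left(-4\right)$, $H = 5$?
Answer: $-21952000000$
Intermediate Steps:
$R{\left(Q \right)} = -14 + 7 Q$
$B{\left(T \right)} = - 4 T^{2}$ ($B{\left(T \right)} = T^{2} \left(-4\right) = - 4 T^{2}$)
$S{\left(h \right)} = - 100 h$ ($S{\left(h \right)} = - 4 \cdot 5^{2} h = \left(-4\right) 25 h = - 100 h$)
$S^{3}{\left(R{\left(6 \right)} \right)} = \left(- 100 \left(-14 + 7 \cdot 6\right)\right)^{3} = \left(- 100 \left(-14 + 42\right)\right)^{3} = \left(\left(-100\right) 28\right)^{3} = \left(-2800\right)^{3} = -21952000000$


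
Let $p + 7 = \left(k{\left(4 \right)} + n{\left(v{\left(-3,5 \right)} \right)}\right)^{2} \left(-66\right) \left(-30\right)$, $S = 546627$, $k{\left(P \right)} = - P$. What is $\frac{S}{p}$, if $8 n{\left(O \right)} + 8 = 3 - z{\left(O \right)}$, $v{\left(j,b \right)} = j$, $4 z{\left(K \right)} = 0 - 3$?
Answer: $\frac{139936512}{10405583} \approx 13.448$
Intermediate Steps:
$z{\left(K \right)} = - \frac{3}{4}$ ($z{\left(K \right)} = \frac{0 - 3}{4} = \frac{1}{4} \left(-3\right) = - \frac{3}{4}$)
$n{\left(O \right)} = - \frac{17}{32}$ ($n{\left(O \right)} = -1 + \frac{3 - - \frac{3}{4}}{8} = -1 + \frac{3 + \frac{3}{4}}{8} = -1 + \frac{1}{8} \cdot \frac{15}{4} = -1 + \frac{15}{32} = - \frac{17}{32}$)
$p = \frac{10405583}{256}$ ($p = -7 + \left(\left(-1\right) 4 - \frac{17}{32}\right)^{2} \left(-66\right) \left(-30\right) = -7 + \left(-4 - \frac{17}{32}\right)^{2} \left(-66\right) \left(-30\right) = -7 + \left(- \frac{145}{32}\right)^{2} \left(-66\right) \left(-30\right) = -7 + \frac{21025}{1024} \left(-66\right) \left(-30\right) = -7 - - \frac{10407375}{256} = -7 + \frac{10407375}{256} = \frac{10405583}{256} \approx 40647.0$)
$\frac{S}{p} = \frac{546627}{\frac{10405583}{256}} = 546627 \cdot \frac{256}{10405583} = \frac{139936512}{10405583}$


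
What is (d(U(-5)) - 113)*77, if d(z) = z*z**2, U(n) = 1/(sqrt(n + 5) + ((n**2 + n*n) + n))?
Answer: -792878548/91125 ≈ -8701.0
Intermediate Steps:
U(n) = 1/(n + sqrt(5 + n) + 2*n**2) (U(n) = 1/(sqrt(5 + n) + ((n**2 + n**2) + n)) = 1/(sqrt(5 + n) + (2*n**2 + n)) = 1/(sqrt(5 + n) + (n + 2*n**2)) = 1/(n + sqrt(5 + n) + 2*n**2))
d(z) = z**3
(d(U(-5)) - 113)*77 = ((1/(-5 + sqrt(5 - 5) + 2*(-5)**2))**3 - 113)*77 = ((1/(-5 + sqrt(0) + 2*25))**3 - 113)*77 = ((1/(-5 + 0 + 50))**3 - 113)*77 = ((1/45)**3 - 113)*77 = (1/91125 - 113)*77 = -10297124/91125*77 = -792878548/91125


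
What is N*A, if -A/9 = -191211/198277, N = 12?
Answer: 20650788/198277 ≈ 104.15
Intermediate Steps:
A = 1720899/198277 (A = -(-1720899)/198277 = -9*(-191211/198277) = 1720899/198277 ≈ 8.6793)
N*A = 12*(1720899/198277) = 20650788/198277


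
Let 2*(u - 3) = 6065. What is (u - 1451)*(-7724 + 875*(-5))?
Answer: -38341731/2 ≈ -1.9171e+7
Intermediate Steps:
u = 6071/2 (u = 3 + (½)*6065 = 3 + 6065/2 = 6071/2 ≈ 3035.5)
(u - 1451)*(-7724 + 875*(-5)) = (6071/2 - 1451)*(-7724 + 875*(-5)) = 3169*(-7724 - 4375)/2 = (3169/2)*(-12099) = -38341731/2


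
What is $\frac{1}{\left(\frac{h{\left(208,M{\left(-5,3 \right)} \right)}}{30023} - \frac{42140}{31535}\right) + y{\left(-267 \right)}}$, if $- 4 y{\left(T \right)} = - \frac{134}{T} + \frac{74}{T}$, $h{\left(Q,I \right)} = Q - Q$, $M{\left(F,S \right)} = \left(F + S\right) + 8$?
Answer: $- \frac{80189}{111661} \approx -0.71815$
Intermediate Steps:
$M{\left(F,S \right)} = 8 + F + S$
$h{\left(Q,I \right)} = 0$
$y{\left(T \right)} = \frac{15}{T}$ ($y{\left(T \right)} = - \frac{- \frac{134}{T} + \frac{74}{T}}{4} = - \frac{\left(-60\right) \frac{1}{T}}{4} = \frac{15}{T}$)
$\frac{1}{\left(\frac{h{\left(208,M{\left(-5,3 \right)} \right)}}{30023} - \frac{42140}{31535}\right) + y{\left(-267 \right)}} = \frac{1}{\left(\frac{0}{30023} - \frac{42140}{31535}\right) + \frac{15}{-267}} = \frac{1}{\left(0 \cdot \frac{1}{30023} - \frac{1204}{901}\right) + 15 \left(- \frac{1}{267}\right)} = \frac{1}{\left(0 - \frac{1204}{901}\right) - \frac{5}{89}} = \frac{1}{- \frac{1204}{901} - \frac{5}{89}} = \frac{1}{- \frac{111661}{80189}} = - \frac{80189}{111661}$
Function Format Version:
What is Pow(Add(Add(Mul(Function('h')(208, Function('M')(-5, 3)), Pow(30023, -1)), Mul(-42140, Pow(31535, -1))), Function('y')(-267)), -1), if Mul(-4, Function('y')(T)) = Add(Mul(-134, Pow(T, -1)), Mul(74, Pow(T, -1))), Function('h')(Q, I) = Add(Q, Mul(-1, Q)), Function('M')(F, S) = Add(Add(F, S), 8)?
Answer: Rational(-80189, 111661) ≈ -0.71815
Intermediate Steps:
Function('M')(F, S) = Add(8, F, S)
Function('h')(Q, I) = 0
Function('y')(T) = Mul(15, Pow(T, -1)) (Function('y')(T) = Mul(Rational(-1, 4), Add(Mul(-134, Pow(T, -1)), Mul(74, Pow(T, -1)))) = Mul(Rational(-1, 4), Mul(-60, Pow(T, -1))) = Mul(15, Pow(T, -1)))
Pow(Add(Add(Mul(Function('h')(208, Function('M')(-5, 3)), Pow(30023, -1)), Mul(-42140, Pow(31535, -1))), Function('y')(-267)), -1) = Pow(Add(Add(Mul(0, Pow(30023, -1)), Mul(-42140, Pow(31535, -1))), Mul(15, Pow(-267, -1))), -1) = Pow(Add(Add(Mul(0, Rational(1, 30023)), Mul(-42140, Rational(1, 31535))), Mul(15, Rational(-1, 267))), -1) = Pow(Add(Add(0, Rational(-1204, 901)), Rational(-5, 89)), -1) = Pow(Add(Rational(-1204, 901), Rational(-5, 89)), -1) = Pow(Rational(-111661, 80189), -1) = Rational(-80189, 111661)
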